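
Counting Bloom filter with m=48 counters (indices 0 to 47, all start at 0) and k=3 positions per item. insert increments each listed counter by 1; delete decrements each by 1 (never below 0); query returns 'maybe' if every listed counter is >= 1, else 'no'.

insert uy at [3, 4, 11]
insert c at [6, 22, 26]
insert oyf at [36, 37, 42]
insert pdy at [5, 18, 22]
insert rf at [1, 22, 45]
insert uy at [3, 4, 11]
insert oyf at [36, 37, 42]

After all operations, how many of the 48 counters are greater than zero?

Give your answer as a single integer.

Step 1: insert uy at [3, 4, 11] -> counters=[0,0,0,1,1,0,0,0,0,0,0,1,0,0,0,0,0,0,0,0,0,0,0,0,0,0,0,0,0,0,0,0,0,0,0,0,0,0,0,0,0,0,0,0,0,0,0,0]
Step 2: insert c at [6, 22, 26] -> counters=[0,0,0,1,1,0,1,0,0,0,0,1,0,0,0,0,0,0,0,0,0,0,1,0,0,0,1,0,0,0,0,0,0,0,0,0,0,0,0,0,0,0,0,0,0,0,0,0]
Step 3: insert oyf at [36, 37, 42] -> counters=[0,0,0,1,1,0,1,0,0,0,0,1,0,0,0,0,0,0,0,0,0,0,1,0,0,0,1,0,0,0,0,0,0,0,0,0,1,1,0,0,0,0,1,0,0,0,0,0]
Step 4: insert pdy at [5, 18, 22] -> counters=[0,0,0,1,1,1,1,0,0,0,0,1,0,0,0,0,0,0,1,0,0,0,2,0,0,0,1,0,0,0,0,0,0,0,0,0,1,1,0,0,0,0,1,0,0,0,0,0]
Step 5: insert rf at [1, 22, 45] -> counters=[0,1,0,1,1,1,1,0,0,0,0,1,0,0,0,0,0,0,1,0,0,0,3,0,0,0,1,0,0,0,0,0,0,0,0,0,1,1,0,0,0,0,1,0,0,1,0,0]
Step 6: insert uy at [3, 4, 11] -> counters=[0,1,0,2,2,1,1,0,0,0,0,2,0,0,0,0,0,0,1,0,0,0,3,0,0,0,1,0,0,0,0,0,0,0,0,0,1,1,0,0,0,0,1,0,0,1,0,0]
Step 7: insert oyf at [36, 37, 42] -> counters=[0,1,0,2,2,1,1,0,0,0,0,2,0,0,0,0,0,0,1,0,0,0,3,0,0,0,1,0,0,0,0,0,0,0,0,0,2,2,0,0,0,0,2,0,0,1,0,0]
Final counters=[0,1,0,2,2,1,1,0,0,0,0,2,0,0,0,0,0,0,1,0,0,0,3,0,0,0,1,0,0,0,0,0,0,0,0,0,2,2,0,0,0,0,2,0,0,1,0,0] -> 13 nonzero

Answer: 13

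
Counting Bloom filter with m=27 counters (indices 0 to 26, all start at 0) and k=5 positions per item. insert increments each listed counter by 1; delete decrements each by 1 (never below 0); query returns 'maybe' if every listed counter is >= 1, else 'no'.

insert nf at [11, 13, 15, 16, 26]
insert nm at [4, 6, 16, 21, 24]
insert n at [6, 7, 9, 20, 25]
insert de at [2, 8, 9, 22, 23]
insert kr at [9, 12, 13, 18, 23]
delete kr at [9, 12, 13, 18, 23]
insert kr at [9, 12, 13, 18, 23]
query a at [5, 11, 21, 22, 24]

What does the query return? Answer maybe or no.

Answer: no

Derivation:
Step 1: insert nf at [11, 13, 15, 16, 26] -> counters=[0,0,0,0,0,0,0,0,0,0,0,1,0,1,0,1,1,0,0,0,0,0,0,0,0,0,1]
Step 2: insert nm at [4, 6, 16, 21, 24] -> counters=[0,0,0,0,1,0,1,0,0,0,0,1,0,1,0,1,2,0,0,0,0,1,0,0,1,0,1]
Step 3: insert n at [6, 7, 9, 20, 25] -> counters=[0,0,0,0,1,0,2,1,0,1,0,1,0,1,0,1,2,0,0,0,1,1,0,0,1,1,1]
Step 4: insert de at [2, 8, 9, 22, 23] -> counters=[0,0,1,0,1,0,2,1,1,2,0,1,0,1,0,1,2,0,0,0,1,1,1,1,1,1,1]
Step 5: insert kr at [9, 12, 13, 18, 23] -> counters=[0,0,1,0,1,0,2,1,1,3,0,1,1,2,0,1,2,0,1,0,1,1,1,2,1,1,1]
Step 6: delete kr at [9, 12, 13, 18, 23] -> counters=[0,0,1,0,1,0,2,1,1,2,0,1,0,1,0,1,2,0,0,0,1,1,1,1,1,1,1]
Step 7: insert kr at [9, 12, 13, 18, 23] -> counters=[0,0,1,0,1,0,2,1,1,3,0,1,1,2,0,1,2,0,1,0,1,1,1,2,1,1,1]
Query a: check counters[5]=0 counters[11]=1 counters[21]=1 counters[22]=1 counters[24]=1 -> no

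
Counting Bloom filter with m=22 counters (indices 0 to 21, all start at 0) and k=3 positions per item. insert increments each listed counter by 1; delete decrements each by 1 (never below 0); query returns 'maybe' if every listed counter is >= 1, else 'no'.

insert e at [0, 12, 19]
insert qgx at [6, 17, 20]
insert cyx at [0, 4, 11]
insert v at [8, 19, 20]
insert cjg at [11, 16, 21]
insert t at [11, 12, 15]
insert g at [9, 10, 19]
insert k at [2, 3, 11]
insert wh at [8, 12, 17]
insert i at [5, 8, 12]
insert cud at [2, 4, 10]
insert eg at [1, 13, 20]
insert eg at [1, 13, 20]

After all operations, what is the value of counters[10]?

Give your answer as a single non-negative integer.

Step 1: insert e at [0, 12, 19] -> counters=[1,0,0,0,0,0,0,0,0,0,0,0,1,0,0,0,0,0,0,1,0,0]
Step 2: insert qgx at [6, 17, 20] -> counters=[1,0,0,0,0,0,1,0,0,0,0,0,1,0,0,0,0,1,0,1,1,0]
Step 3: insert cyx at [0, 4, 11] -> counters=[2,0,0,0,1,0,1,0,0,0,0,1,1,0,0,0,0,1,0,1,1,0]
Step 4: insert v at [8, 19, 20] -> counters=[2,0,0,0,1,0,1,0,1,0,0,1,1,0,0,0,0,1,0,2,2,0]
Step 5: insert cjg at [11, 16, 21] -> counters=[2,0,0,0,1,0,1,0,1,0,0,2,1,0,0,0,1,1,0,2,2,1]
Step 6: insert t at [11, 12, 15] -> counters=[2,0,0,0,1,0,1,0,1,0,0,3,2,0,0,1,1,1,0,2,2,1]
Step 7: insert g at [9, 10, 19] -> counters=[2,0,0,0,1,0,1,0,1,1,1,3,2,0,0,1,1,1,0,3,2,1]
Step 8: insert k at [2, 3, 11] -> counters=[2,0,1,1,1,0,1,0,1,1,1,4,2,0,0,1,1,1,0,3,2,1]
Step 9: insert wh at [8, 12, 17] -> counters=[2,0,1,1,1,0,1,0,2,1,1,4,3,0,0,1,1,2,0,3,2,1]
Step 10: insert i at [5, 8, 12] -> counters=[2,0,1,1,1,1,1,0,3,1,1,4,4,0,0,1,1,2,0,3,2,1]
Step 11: insert cud at [2, 4, 10] -> counters=[2,0,2,1,2,1,1,0,3,1,2,4,4,0,0,1,1,2,0,3,2,1]
Step 12: insert eg at [1, 13, 20] -> counters=[2,1,2,1,2,1,1,0,3,1,2,4,4,1,0,1,1,2,0,3,3,1]
Step 13: insert eg at [1, 13, 20] -> counters=[2,2,2,1,2,1,1,0,3,1,2,4,4,2,0,1,1,2,0,3,4,1]
Final counters=[2,2,2,1,2,1,1,0,3,1,2,4,4,2,0,1,1,2,0,3,4,1] -> counters[10]=2

Answer: 2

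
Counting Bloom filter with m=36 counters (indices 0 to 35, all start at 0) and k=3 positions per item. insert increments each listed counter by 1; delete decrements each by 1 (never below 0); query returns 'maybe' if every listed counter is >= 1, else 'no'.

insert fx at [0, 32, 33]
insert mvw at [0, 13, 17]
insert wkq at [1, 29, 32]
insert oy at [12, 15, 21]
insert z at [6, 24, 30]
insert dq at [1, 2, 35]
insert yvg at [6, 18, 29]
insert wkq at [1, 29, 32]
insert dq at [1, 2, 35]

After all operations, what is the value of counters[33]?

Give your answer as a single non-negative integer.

Answer: 1

Derivation:
Step 1: insert fx at [0, 32, 33] -> counters=[1,0,0,0,0,0,0,0,0,0,0,0,0,0,0,0,0,0,0,0,0,0,0,0,0,0,0,0,0,0,0,0,1,1,0,0]
Step 2: insert mvw at [0, 13, 17] -> counters=[2,0,0,0,0,0,0,0,0,0,0,0,0,1,0,0,0,1,0,0,0,0,0,0,0,0,0,0,0,0,0,0,1,1,0,0]
Step 3: insert wkq at [1, 29, 32] -> counters=[2,1,0,0,0,0,0,0,0,0,0,0,0,1,0,0,0,1,0,0,0,0,0,0,0,0,0,0,0,1,0,0,2,1,0,0]
Step 4: insert oy at [12, 15, 21] -> counters=[2,1,0,0,0,0,0,0,0,0,0,0,1,1,0,1,0,1,0,0,0,1,0,0,0,0,0,0,0,1,0,0,2,1,0,0]
Step 5: insert z at [6, 24, 30] -> counters=[2,1,0,0,0,0,1,0,0,0,0,0,1,1,0,1,0,1,0,0,0,1,0,0,1,0,0,0,0,1,1,0,2,1,0,0]
Step 6: insert dq at [1, 2, 35] -> counters=[2,2,1,0,0,0,1,0,0,0,0,0,1,1,0,1,0,1,0,0,0,1,0,0,1,0,0,0,0,1,1,0,2,1,0,1]
Step 7: insert yvg at [6, 18, 29] -> counters=[2,2,1,0,0,0,2,0,0,0,0,0,1,1,0,1,0,1,1,0,0,1,0,0,1,0,0,0,0,2,1,0,2,1,0,1]
Step 8: insert wkq at [1, 29, 32] -> counters=[2,3,1,0,0,0,2,0,0,0,0,0,1,1,0,1,0,1,1,0,0,1,0,0,1,0,0,0,0,3,1,0,3,1,0,1]
Step 9: insert dq at [1, 2, 35] -> counters=[2,4,2,0,0,0,2,0,0,0,0,0,1,1,0,1,0,1,1,0,0,1,0,0,1,0,0,0,0,3,1,0,3,1,0,2]
Final counters=[2,4,2,0,0,0,2,0,0,0,0,0,1,1,0,1,0,1,1,0,0,1,0,0,1,0,0,0,0,3,1,0,3,1,0,2] -> counters[33]=1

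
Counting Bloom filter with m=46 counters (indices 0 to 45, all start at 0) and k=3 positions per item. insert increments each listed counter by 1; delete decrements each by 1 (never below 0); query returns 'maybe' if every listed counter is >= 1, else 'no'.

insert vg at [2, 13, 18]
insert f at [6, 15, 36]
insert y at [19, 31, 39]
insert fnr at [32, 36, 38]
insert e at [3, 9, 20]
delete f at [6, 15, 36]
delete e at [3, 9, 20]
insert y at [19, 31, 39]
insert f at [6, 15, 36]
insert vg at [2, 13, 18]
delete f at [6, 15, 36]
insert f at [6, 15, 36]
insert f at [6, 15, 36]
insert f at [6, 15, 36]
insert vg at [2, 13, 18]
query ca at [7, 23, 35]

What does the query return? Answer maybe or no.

Step 1: insert vg at [2, 13, 18] -> counters=[0,0,1,0,0,0,0,0,0,0,0,0,0,1,0,0,0,0,1,0,0,0,0,0,0,0,0,0,0,0,0,0,0,0,0,0,0,0,0,0,0,0,0,0,0,0]
Step 2: insert f at [6, 15, 36] -> counters=[0,0,1,0,0,0,1,0,0,0,0,0,0,1,0,1,0,0,1,0,0,0,0,0,0,0,0,0,0,0,0,0,0,0,0,0,1,0,0,0,0,0,0,0,0,0]
Step 3: insert y at [19, 31, 39] -> counters=[0,0,1,0,0,0,1,0,0,0,0,0,0,1,0,1,0,0,1,1,0,0,0,0,0,0,0,0,0,0,0,1,0,0,0,0,1,0,0,1,0,0,0,0,0,0]
Step 4: insert fnr at [32, 36, 38] -> counters=[0,0,1,0,0,0,1,0,0,0,0,0,0,1,0,1,0,0,1,1,0,0,0,0,0,0,0,0,0,0,0,1,1,0,0,0,2,0,1,1,0,0,0,0,0,0]
Step 5: insert e at [3, 9, 20] -> counters=[0,0,1,1,0,0,1,0,0,1,0,0,0,1,0,1,0,0,1,1,1,0,0,0,0,0,0,0,0,0,0,1,1,0,0,0,2,0,1,1,0,0,0,0,0,0]
Step 6: delete f at [6, 15, 36] -> counters=[0,0,1,1,0,0,0,0,0,1,0,0,0,1,0,0,0,0,1,1,1,0,0,0,0,0,0,0,0,0,0,1,1,0,0,0,1,0,1,1,0,0,0,0,0,0]
Step 7: delete e at [3, 9, 20] -> counters=[0,0,1,0,0,0,0,0,0,0,0,0,0,1,0,0,0,0,1,1,0,0,0,0,0,0,0,0,0,0,0,1,1,0,0,0,1,0,1,1,0,0,0,0,0,0]
Step 8: insert y at [19, 31, 39] -> counters=[0,0,1,0,0,0,0,0,0,0,0,0,0,1,0,0,0,0,1,2,0,0,0,0,0,0,0,0,0,0,0,2,1,0,0,0,1,0,1,2,0,0,0,0,0,0]
Step 9: insert f at [6, 15, 36] -> counters=[0,0,1,0,0,0,1,0,0,0,0,0,0,1,0,1,0,0,1,2,0,0,0,0,0,0,0,0,0,0,0,2,1,0,0,0,2,0,1,2,0,0,0,0,0,0]
Step 10: insert vg at [2, 13, 18] -> counters=[0,0,2,0,0,0,1,0,0,0,0,0,0,2,0,1,0,0,2,2,0,0,0,0,0,0,0,0,0,0,0,2,1,0,0,0,2,0,1,2,0,0,0,0,0,0]
Step 11: delete f at [6, 15, 36] -> counters=[0,0,2,0,0,0,0,0,0,0,0,0,0,2,0,0,0,0,2,2,0,0,0,0,0,0,0,0,0,0,0,2,1,0,0,0,1,0,1,2,0,0,0,0,0,0]
Step 12: insert f at [6, 15, 36] -> counters=[0,0,2,0,0,0,1,0,0,0,0,0,0,2,0,1,0,0,2,2,0,0,0,0,0,0,0,0,0,0,0,2,1,0,0,0,2,0,1,2,0,0,0,0,0,0]
Step 13: insert f at [6, 15, 36] -> counters=[0,0,2,0,0,0,2,0,0,0,0,0,0,2,0,2,0,0,2,2,0,0,0,0,0,0,0,0,0,0,0,2,1,0,0,0,3,0,1,2,0,0,0,0,0,0]
Step 14: insert f at [6, 15, 36] -> counters=[0,0,2,0,0,0,3,0,0,0,0,0,0,2,0,3,0,0,2,2,0,0,0,0,0,0,0,0,0,0,0,2,1,0,0,0,4,0,1,2,0,0,0,0,0,0]
Step 15: insert vg at [2, 13, 18] -> counters=[0,0,3,0,0,0,3,0,0,0,0,0,0,3,0,3,0,0,3,2,0,0,0,0,0,0,0,0,0,0,0,2,1,0,0,0,4,0,1,2,0,0,0,0,0,0]
Query ca: check counters[7]=0 counters[23]=0 counters[35]=0 -> no

Answer: no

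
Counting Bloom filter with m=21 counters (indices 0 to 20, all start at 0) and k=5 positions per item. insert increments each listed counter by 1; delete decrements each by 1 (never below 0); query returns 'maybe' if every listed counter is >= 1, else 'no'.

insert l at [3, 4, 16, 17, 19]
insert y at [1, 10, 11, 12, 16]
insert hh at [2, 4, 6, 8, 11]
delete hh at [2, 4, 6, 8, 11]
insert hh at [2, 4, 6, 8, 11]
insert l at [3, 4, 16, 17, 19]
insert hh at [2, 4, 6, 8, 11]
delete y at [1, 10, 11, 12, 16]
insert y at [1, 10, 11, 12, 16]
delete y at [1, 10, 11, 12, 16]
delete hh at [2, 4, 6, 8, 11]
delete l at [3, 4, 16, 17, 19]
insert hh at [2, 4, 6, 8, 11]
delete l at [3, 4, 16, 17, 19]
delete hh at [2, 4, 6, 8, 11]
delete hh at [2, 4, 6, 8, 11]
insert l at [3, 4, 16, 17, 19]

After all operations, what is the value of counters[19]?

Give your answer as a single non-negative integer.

Answer: 1

Derivation:
Step 1: insert l at [3, 4, 16, 17, 19] -> counters=[0,0,0,1,1,0,0,0,0,0,0,0,0,0,0,0,1,1,0,1,0]
Step 2: insert y at [1, 10, 11, 12, 16] -> counters=[0,1,0,1,1,0,0,0,0,0,1,1,1,0,0,0,2,1,0,1,0]
Step 3: insert hh at [2, 4, 6, 8, 11] -> counters=[0,1,1,1,2,0,1,0,1,0,1,2,1,0,0,0,2,1,0,1,0]
Step 4: delete hh at [2, 4, 6, 8, 11] -> counters=[0,1,0,1,1,0,0,0,0,0,1,1,1,0,0,0,2,1,0,1,0]
Step 5: insert hh at [2, 4, 6, 8, 11] -> counters=[0,1,1,1,2,0,1,0,1,0,1,2,1,0,0,0,2,1,0,1,0]
Step 6: insert l at [3, 4, 16, 17, 19] -> counters=[0,1,1,2,3,0,1,0,1,0,1,2,1,0,0,0,3,2,0,2,0]
Step 7: insert hh at [2, 4, 6, 8, 11] -> counters=[0,1,2,2,4,0,2,0,2,0,1,3,1,0,0,0,3,2,0,2,0]
Step 8: delete y at [1, 10, 11, 12, 16] -> counters=[0,0,2,2,4,0,2,0,2,0,0,2,0,0,0,0,2,2,0,2,0]
Step 9: insert y at [1, 10, 11, 12, 16] -> counters=[0,1,2,2,4,0,2,0,2,0,1,3,1,0,0,0,3,2,0,2,0]
Step 10: delete y at [1, 10, 11, 12, 16] -> counters=[0,0,2,2,4,0,2,0,2,0,0,2,0,0,0,0,2,2,0,2,0]
Step 11: delete hh at [2, 4, 6, 8, 11] -> counters=[0,0,1,2,3,0,1,0,1,0,0,1,0,0,0,0,2,2,0,2,0]
Step 12: delete l at [3, 4, 16, 17, 19] -> counters=[0,0,1,1,2,0,1,0,1,0,0,1,0,0,0,0,1,1,0,1,0]
Step 13: insert hh at [2, 4, 6, 8, 11] -> counters=[0,0,2,1,3,0,2,0,2,0,0,2,0,0,0,0,1,1,0,1,0]
Step 14: delete l at [3, 4, 16, 17, 19] -> counters=[0,0,2,0,2,0,2,0,2,0,0,2,0,0,0,0,0,0,0,0,0]
Step 15: delete hh at [2, 4, 6, 8, 11] -> counters=[0,0,1,0,1,0,1,0,1,0,0,1,0,0,0,0,0,0,0,0,0]
Step 16: delete hh at [2, 4, 6, 8, 11] -> counters=[0,0,0,0,0,0,0,0,0,0,0,0,0,0,0,0,0,0,0,0,0]
Step 17: insert l at [3, 4, 16, 17, 19] -> counters=[0,0,0,1,1,0,0,0,0,0,0,0,0,0,0,0,1,1,0,1,0]
Final counters=[0,0,0,1,1,0,0,0,0,0,0,0,0,0,0,0,1,1,0,1,0] -> counters[19]=1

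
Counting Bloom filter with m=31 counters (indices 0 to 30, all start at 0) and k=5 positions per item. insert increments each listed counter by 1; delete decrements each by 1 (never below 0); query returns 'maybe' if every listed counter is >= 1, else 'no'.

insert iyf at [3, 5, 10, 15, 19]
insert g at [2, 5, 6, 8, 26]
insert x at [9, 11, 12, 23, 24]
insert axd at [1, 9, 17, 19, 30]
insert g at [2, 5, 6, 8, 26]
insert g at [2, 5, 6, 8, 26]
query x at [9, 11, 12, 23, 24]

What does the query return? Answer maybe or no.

Step 1: insert iyf at [3, 5, 10, 15, 19] -> counters=[0,0,0,1,0,1,0,0,0,0,1,0,0,0,0,1,0,0,0,1,0,0,0,0,0,0,0,0,0,0,0]
Step 2: insert g at [2, 5, 6, 8, 26] -> counters=[0,0,1,1,0,2,1,0,1,0,1,0,0,0,0,1,0,0,0,1,0,0,0,0,0,0,1,0,0,0,0]
Step 3: insert x at [9, 11, 12, 23, 24] -> counters=[0,0,1,1,0,2,1,0,1,1,1,1,1,0,0,1,0,0,0,1,0,0,0,1,1,0,1,0,0,0,0]
Step 4: insert axd at [1, 9, 17, 19, 30] -> counters=[0,1,1,1,0,2,1,0,1,2,1,1,1,0,0,1,0,1,0,2,0,0,0,1,1,0,1,0,0,0,1]
Step 5: insert g at [2, 5, 6, 8, 26] -> counters=[0,1,2,1,0,3,2,0,2,2,1,1,1,0,0,1,0,1,0,2,0,0,0,1,1,0,2,0,0,0,1]
Step 6: insert g at [2, 5, 6, 8, 26] -> counters=[0,1,3,1,0,4,3,0,3,2,1,1,1,0,0,1,0,1,0,2,0,0,0,1,1,0,3,0,0,0,1]
Query x: check counters[9]=2 counters[11]=1 counters[12]=1 counters[23]=1 counters[24]=1 -> maybe

Answer: maybe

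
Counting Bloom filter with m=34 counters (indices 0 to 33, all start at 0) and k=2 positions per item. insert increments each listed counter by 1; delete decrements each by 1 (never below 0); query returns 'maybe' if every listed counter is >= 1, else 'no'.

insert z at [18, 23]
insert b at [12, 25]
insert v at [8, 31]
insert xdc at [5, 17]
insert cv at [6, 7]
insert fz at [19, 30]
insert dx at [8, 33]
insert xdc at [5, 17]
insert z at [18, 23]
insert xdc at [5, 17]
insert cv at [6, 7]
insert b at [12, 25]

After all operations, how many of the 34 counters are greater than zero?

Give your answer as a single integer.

Answer: 13

Derivation:
Step 1: insert z at [18, 23] -> counters=[0,0,0,0,0,0,0,0,0,0,0,0,0,0,0,0,0,0,1,0,0,0,0,1,0,0,0,0,0,0,0,0,0,0]
Step 2: insert b at [12, 25] -> counters=[0,0,0,0,0,0,0,0,0,0,0,0,1,0,0,0,0,0,1,0,0,0,0,1,0,1,0,0,0,0,0,0,0,0]
Step 3: insert v at [8, 31] -> counters=[0,0,0,0,0,0,0,0,1,0,0,0,1,0,0,0,0,0,1,0,0,0,0,1,0,1,0,0,0,0,0,1,0,0]
Step 4: insert xdc at [5, 17] -> counters=[0,0,0,0,0,1,0,0,1,0,0,0,1,0,0,0,0,1,1,0,0,0,0,1,0,1,0,0,0,0,0,1,0,0]
Step 5: insert cv at [6, 7] -> counters=[0,0,0,0,0,1,1,1,1,0,0,0,1,0,0,0,0,1,1,0,0,0,0,1,0,1,0,0,0,0,0,1,0,0]
Step 6: insert fz at [19, 30] -> counters=[0,0,0,0,0,1,1,1,1,0,0,0,1,0,0,0,0,1,1,1,0,0,0,1,0,1,0,0,0,0,1,1,0,0]
Step 7: insert dx at [8, 33] -> counters=[0,0,0,0,0,1,1,1,2,0,0,0,1,0,0,0,0,1,1,1,0,0,0,1,0,1,0,0,0,0,1,1,0,1]
Step 8: insert xdc at [5, 17] -> counters=[0,0,0,0,0,2,1,1,2,0,0,0,1,0,0,0,0,2,1,1,0,0,0,1,0,1,0,0,0,0,1,1,0,1]
Step 9: insert z at [18, 23] -> counters=[0,0,0,0,0,2,1,1,2,0,0,0,1,0,0,0,0,2,2,1,0,0,0,2,0,1,0,0,0,0,1,1,0,1]
Step 10: insert xdc at [5, 17] -> counters=[0,0,0,0,0,3,1,1,2,0,0,0,1,0,0,0,0,3,2,1,0,0,0,2,0,1,0,0,0,0,1,1,0,1]
Step 11: insert cv at [6, 7] -> counters=[0,0,0,0,0,3,2,2,2,0,0,0,1,0,0,0,0,3,2,1,0,0,0,2,0,1,0,0,0,0,1,1,0,1]
Step 12: insert b at [12, 25] -> counters=[0,0,0,0,0,3,2,2,2,0,0,0,2,0,0,0,0,3,2,1,0,0,0,2,0,2,0,0,0,0,1,1,0,1]
Final counters=[0,0,0,0,0,3,2,2,2,0,0,0,2,0,0,0,0,3,2,1,0,0,0,2,0,2,0,0,0,0,1,1,0,1] -> 13 nonzero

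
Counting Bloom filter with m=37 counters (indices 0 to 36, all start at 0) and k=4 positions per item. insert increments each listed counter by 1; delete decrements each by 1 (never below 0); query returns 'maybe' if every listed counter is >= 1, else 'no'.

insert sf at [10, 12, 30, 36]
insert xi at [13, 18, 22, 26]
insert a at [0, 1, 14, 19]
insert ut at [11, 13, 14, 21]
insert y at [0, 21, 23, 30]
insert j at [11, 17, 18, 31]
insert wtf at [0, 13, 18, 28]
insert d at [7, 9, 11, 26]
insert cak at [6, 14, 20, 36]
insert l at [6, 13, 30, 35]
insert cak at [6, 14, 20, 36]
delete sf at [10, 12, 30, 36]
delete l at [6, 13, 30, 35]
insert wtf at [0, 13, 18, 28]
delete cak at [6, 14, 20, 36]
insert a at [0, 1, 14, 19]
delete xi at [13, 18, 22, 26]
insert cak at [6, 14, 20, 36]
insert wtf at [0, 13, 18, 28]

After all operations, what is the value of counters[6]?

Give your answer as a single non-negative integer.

Answer: 2

Derivation:
Step 1: insert sf at [10, 12, 30, 36] -> counters=[0,0,0,0,0,0,0,0,0,0,1,0,1,0,0,0,0,0,0,0,0,0,0,0,0,0,0,0,0,0,1,0,0,0,0,0,1]
Step 2: insert xi at [13, 18, 22, 26] -> counters=[0,0,0,0,0,0,0,0,0,0,1,0,1,1,0,0,0,0,1,0,0,0,1,0,0,0,1,0,0,0,1,0,0,0,0,0,1]
Step 3: insert a at [0, 1, 14, 19] -> counters=[1,1,0,0,0,0,0,0,0,0,1,0,1,1,1,0,0,0,1,1,0,0,1,0,0,0,1,0,0,0,1,0,0,0,0,0,1]
Step 4: insert ut at [11, 13, 14, 21] -> counters=[1,1,0,0,0,0,0,0,0,0,1,1,1,2,2,0,0,0,1,1,0,1,1,0,0,0,1,0,0,0,1,0,0,0,0,0,1]
Step 5: insert y at [0, 21, 23, 30] -> counters=[2,1,0,0,0,0,0,0,0,0,1,1,1,2,2,0,0,0,1,1,0,2,1,1,0,0,1,0,0,0,2,0,0,0,0,0,1]
Step 6: insert j at [11, 17, 18, 31] -> counters=[2,1,0,0,0,0,0,0,0,0,1,2,1,2,2,0,0,1,2,1,0,2,1,1,0,0,1,0,0,0,2,1,0,0,0,0,1]
Step 7: insert wtf at [0, 13, 18, 28] -> counters=[3,1,0,0,0,0,0,0,0,0,1,2,1,3,2,0,0,1,3,1,0,2,1,1,0,0,1,0,1,0,2,1,0,0,0,0,1]
Step 8: insert d at [7, 9, 11, 26] -> counters=[3,1,0,0,0,0,0,1,0,1,1,3,1,3,2,0,0,1,3,1,0,2,1,1,0,0,2,0,1,0,2,1,0,0,0,0,1]
Step 9: insert cak at [6, 14, 20, 36] -> counters=[3,1,0,0,0,0,1,1,0,1,1,3,1,3,3,0,0,1,3,1,1,2,1,1,0,0,2,0,1,0,2,1,0,0,0,0,2]
Step 10: insert l at [6, 13, 30, 35] -> counters=[3,1,0,0,0,0,2,1,0,1,1,3,1,4,3,0,0,1,3,1,1,2,1,1,0,0,2,0,1,0,3,1,0,0,0,1,2]
Step 11: insert cak at [6, 14, 20, 36] -> counters=[3,1,0,0,0,0,3,1,0,1,1,3,1,4,4,0,0,1,3,1,2,2,1,1,0,0,2,0,1,0,3,1,0,0,0,1,3]
Step 12: delete sf at [10, 12, 30, 36] -> counters=[3,1,0,0,0,0,3,1,0,1,0,3,0,4,4,0,0,1,3,1,2,2,1,1,0,0,2,0,1,0,2,1,0,0,0,1,2]
Step 13: delete l at [6, 13, 30, 35] -> counters=[3,1,0,0,0,0,2,1,0,1,0,3,0,3,4,0,0,1,3,1,2,2,1,1,0,0,2,0,1,0,1,1,0,0,0,0,2]
Step 14: insert wtf at [0, 13, 18, 28] -> counters=[4,1,0,0,0,0,2,1,0,1,0,3,0,4,4,0,0,1,4,1,2,2,1,1,0,0,2,0,2,0,1,1,0,0,0,0,2]
Step 15: delete cak at [6, 14, 20, 36] -> counters=[4,1,0,0,0,0,1,1,0,1,0,3,0,4,3,0,0,1,4,1,1,2,1,1,0,0,2,0,2,0,1,1,0,0,0,0,1]
Step 16: insert a at [0, 1, 14, 19] -> counters=[5,2,0,0,0,0,1,1,0,1,0,3,0,4,4,0,0,1,4,2,1,2,1,1,0,0,2,0,2,0,1,1,0,0,0,0,1]
Step 17: delete xi at [13, 18, 22, 26] -> counters=[5,2,0,0,0,0,1,1,0,1,0,3,0,3,4,0,0,1,3,2,1,2,0,1,0,0,1,0,2,0,1,1,0,0,0,0,1]
Step 18: insert cak at [6, 14, 20, 36] -> counters=[5,2,0,0,0,0,2,1,0,1,0,3,0,3,5,0,0,1,3,2,2,2,0,1,0,0,1,0,2,0,1,1,0,0,0,0,2]
Step 19: insert wtf at [0, 13, 18, 28] -> counters=[6,2,0,0,0,0,2,1,0,1,0,3,0,4,5,0,0,1,4,2,2,2,0,1,0,0,1,0,3,0,1,1,0,0,0,0,2]
Final counters=[6,2,0,0,0,0,2,1,0,1,0,3,0,4,5,0,0,1,4,2,2,2,0,1,0,0,1,0,3,0,1,1,0,0,0,0,2] -> counters[6]=2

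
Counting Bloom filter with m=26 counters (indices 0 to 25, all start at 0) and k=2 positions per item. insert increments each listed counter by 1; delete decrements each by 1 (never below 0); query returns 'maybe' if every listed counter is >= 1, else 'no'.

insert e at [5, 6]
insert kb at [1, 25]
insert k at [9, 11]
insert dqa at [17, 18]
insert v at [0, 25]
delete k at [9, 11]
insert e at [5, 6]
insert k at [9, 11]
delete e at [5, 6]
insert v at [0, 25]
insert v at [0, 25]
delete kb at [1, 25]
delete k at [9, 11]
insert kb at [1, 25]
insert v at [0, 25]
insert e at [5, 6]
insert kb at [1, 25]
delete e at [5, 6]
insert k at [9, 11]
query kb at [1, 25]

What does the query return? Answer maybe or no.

Answer: maybe

Derivation:
Step 1: insert e at [5, 6] -> counters=[0,0,0,0,0,1,1,0,0,0,0,0,0,0,0,0,0,0,0,0,0,0,0,0,0,0]
Step 2: insert kb at [1, 25] -> counters=[0,1,0,0,0,1,1,0,0,0,0,0,0,0,0,0,0,0,0,0,0,0,0,0,0,1]
Step 3: insert k at [9, 11] -> counters=[0,1,0,0,0,1,1,0,0,1,0,1,0,0,0,0,0,0,0,0,0,0,0,0,0,1]
Step 4: insert dqa at [17, 18] -> counters=[0,1,0,0,0,1,1,0,0,1,0,1,0,0,0,0,0,1,1,0,0,0,0,0,0,1]
Step 5: insert v at [0, 25] -> counters=[1,1,0,0,0,1,1,0,0,1,0,1,0,0,0,0,0,1,1,0,0,0,0,0,0,2]
Step 6: delete k at [9, 11] -> counters=[1,1,0,0,0,1,1,0,0,0,0,0,0,0,0,0,0,1,1,0,0,0,0,0,0,2]
Step 7: insert e at [5, 6] -> counters=[1,1,0,0,0,2,2,0,0,0,0,0,0,0,0,0,0,1,1,0,0,0,0,0,0,2]
Step 8: insert k at [9, 11] -> counters=[1,1,0,0,0,2,2,0,0,1,0,1,0,0,0,0,0,1,1,0,0,0,0,0,0,2]
Step 9: delete e at [5, 6] -> counters=[1,1,0,0,0,1,1,0,0,1,0,1,0,0,0,0,0,1,1,0,0,0,0,0,0,2]
Step 10: insert v at [0, 25] -> counters=[2,1,0,0,0,1,1,0,0,1,0,1,0,0,0,0,0,1,1,0,0,0,0,0,0,3]
Step 11: insert v at [0, 25] -> counters=[3,1,0,0,0,1,1,0,0,1,0,1,0,0,0,0,0,1,1,0,0,0,0,0,0,4]
Step 12: delete kb at [1, 25] -> counters=[3,0,0,0,0,1,1,0,0,1,0,1,0,0,0,0,0,1,1,0,0,0,0,0,0,3]
Step 13: delete k at [9, 11] -> counters=[3,0,0,0,0,1,1,0,0,0,0,0,0,0,0,0,0,1,1,0,0,0,0,0,0,3]
Step 14: insert kb at [1, 25] -> counters=[3,1,0,0,0,1,1,0,0,0,0,0,0,0,0,0,0,1,1,0,0,0,0,0,0,4]
Step 15: insert v at [0, 25] -> counters=[4,1,0,0,0,1,1,0,0,0,0,0,0,0,0,0,0,1,1,0,0,0,0,0,0,5]
Step 16: insert e at [5, 6] -> counters=[4,1,0,0,0,2,2,0,0,0,0,0,0,0,0,0,0,1,1,0,0,0,0,0,0,5]
Step 17: insert kb at [1, 25] -> counters=[4,2,0,0,0,2,2,0,0,0,0,0,0,0,0,0,0,1,1,0,0,0,0,0,0,6]
Step 18: delete e at [5, 6] -> counters=[4,2,0,0,0,1,1,0,0,0,0,0,0,0,0,0,0,1,1,0,0,0,0,0,0,6]
Step 19: insert k at [9, 11] -> counters=[4,2,0,0,0,1,1,0,0,1,0,1,0,0,0,0,0,1,1,0,0,0,0,0,0,6]
Query kb: check counters[1]=2 counters[25]=6 -> maybe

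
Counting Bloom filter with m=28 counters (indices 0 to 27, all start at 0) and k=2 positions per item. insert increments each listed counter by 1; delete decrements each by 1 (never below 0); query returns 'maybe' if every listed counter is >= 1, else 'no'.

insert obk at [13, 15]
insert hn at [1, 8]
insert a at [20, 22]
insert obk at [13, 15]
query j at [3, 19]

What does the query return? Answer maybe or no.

Answer: no

Derivation:
Step 1: insert obk at [13, 15] -> counters=[0,0,0,0,0,0,0,0,0,0,0,0,0,1,0,1,0,0,0,0,0,0,0,0,0,0,0,0]
Step 2: insert hn at [1, 8] -> counters=[0,1,0,0,0,0,0,0,1,0,0,0,0,1,0,1,0,0,0,0,0,0,0,0,0,0,0,0]
Step 3: insert a at [20, 22] -> counters=[0,1,0,0,0,0,0,0,1,0,0,0,0,1,0,1,0,0,0,0,1,0,1,0,0,0,0,0]
Step 4: insert obk at [13, 15] -> counters=[0,1,0,0,0,0,0,0,1,0,0,0,0,2,0,2,0,0,0,0,1,0,1,0,0,0,0,0]
Query j: check counters[3]=0 counters[19]=0 -> no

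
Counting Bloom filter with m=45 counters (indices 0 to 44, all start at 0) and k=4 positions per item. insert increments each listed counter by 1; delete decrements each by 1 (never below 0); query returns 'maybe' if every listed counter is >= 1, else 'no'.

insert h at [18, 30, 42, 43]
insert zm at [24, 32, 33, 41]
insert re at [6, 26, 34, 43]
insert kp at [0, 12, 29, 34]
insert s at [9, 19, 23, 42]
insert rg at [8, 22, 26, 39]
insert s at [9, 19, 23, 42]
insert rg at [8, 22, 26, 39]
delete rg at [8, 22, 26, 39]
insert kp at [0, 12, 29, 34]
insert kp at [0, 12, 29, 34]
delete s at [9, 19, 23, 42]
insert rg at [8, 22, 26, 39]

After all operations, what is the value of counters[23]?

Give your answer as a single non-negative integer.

Step 1: insert h at [18, 30, 42, 43] -> counters=[0,0,0,0,0,0,0,0,0,0,0,0,0,0,0,0,0,0,1,0,0,0,0,0,0,0,0,0,0,0,1,0,0,0,0,0,0,0,0,0,0,0,1,1,0]
Step 2: insert zm at [24, 32, 33, 41] -> counters=[0,0,0,0,0,0,0,0,0,0,0,0,0,0,0,0,0,0,1,0,0,0,0,0,1,0,0,0,0,0,1,0,1,1,0,0,0,0,0,0,0,1,1,1,0]
Step 3: insert re at [6, 26, 34, 43] -> counters=[0,0,0,0,0,0,1,0,0,0,0,0,0,0,0,0,0,0,1,0,0,0,0,0,1,0,1,0,0,0,1,0,1,1,1,0,0,0,0,0,0,1,1,2,0]
Step 4: insert kp at [0, 12, 29, 34] -> counters=[1,0,0,0,0,0,1,0,0,0,0,0,1,0,0,0,0,0,1,0,0,0,0,0,1,0,1,0,0,1,1,0,1,1,2,0,0,0,0,0,0,1,1,2,0]
Step 5: insert s at [9, 19, 23, 42] -> counters=[1,0,0,0,0,0,1,0,0,1,0,0,1,0,0,0,0,0,1,1,0,0,0,1,1,0,1,0,0,1,1,0,1,1,2,0,0,0,0,0,0,1,2,2,0]
Step 6: insert rg at [8, 22, 26, 39] -> counters=[1,0,0,0,0,0,1,0,1,1,0,0,1,0,0,0,0,0,1,1,0,0,1,1,1,0,2,0,0,1,1,0,1,1,2,0,0,0,0,1,0,1,2,2,0]
Step 7: insert s at [9, 19, 23, 42] -> counters=[1,0,0,0,0,0,1,0,1,2,0,0,1,0,0,0,0,0,1,2,0,0,1,2,1,0,2,0,0,1,1,0,1,1,2,0,0,0,0,1,0,1,3,2,0]
Step 8: insert rg at [8, 22, 26, 39] -> counters=[1,0,0,0,0,0,1,0,2,2,0,0,1,0,0,0,0,0,1,2,0,0,2,2,1,0,3,0,0,1,1,0,1,1,2,0,0,0,0,2,0,1,3,2,0]
Step 9: delete rg at [8, 22, 26, 39] -> counters=[1,0,0,0,0,0,1,0,1,2,0,0,1,0,0,0,0,0,1,2,0,0,1,2,1,0,2,0,0,1,1,0,1,1,2,0,0,0,0,1,0,1,3,2,0]
Step 10: insert kp at [0, 12, 29, 34] -> counters=[2,0,0,0,0,0,1,0,1,2,0,0,2,0,0,0,0,0,1,2,0,0,1,2,1,0,2,0,0,2,1,0,1,1,3,0,0,0,0,1,0,1,3,2,0]
Step 11: insert kp at [0, 12, 29, 34] -> counters=[3,0,0,0,0,0,1,0,1,2,0,0,3,0,0,0,0,0,1,2,0,0,1,2,1,0,2,0,0,3,1,0,1,1,4,0,0,0,0,1,0,1,3,2,0]
Step 12: delete s at [9, 19, 23, 42] -> counters=[3,0,0,0,0,0,1,0,1,1,0,0,3,0,0,0,0,0,1,1,0,0,1,1,1,0,2,0,0,3,1,0,1,1,4,0,0,0,0,1,0,1,2,2,0]
Step 13: insert rg at [8, 22, 26, 39] -> counters=[3,0,0,0,0,0,1,0,2,1,0,0,3,0,0,0,0,0,1,1,0,0,2,1,1,0,3,0,0,3,1,0,1,1,4,0,0,0,0,2,0,1,2,2,0]
Final counters=[3,0,0,0,0,0,1,0,2,1,0,0,3,0,0,0,0,0,1,1,0,0,2,1,1,0,3,0,0,3,1,0,1,1,4,0,0,0,0,2,0,1,2,2,0] -> counters[23]=1

Answer: 1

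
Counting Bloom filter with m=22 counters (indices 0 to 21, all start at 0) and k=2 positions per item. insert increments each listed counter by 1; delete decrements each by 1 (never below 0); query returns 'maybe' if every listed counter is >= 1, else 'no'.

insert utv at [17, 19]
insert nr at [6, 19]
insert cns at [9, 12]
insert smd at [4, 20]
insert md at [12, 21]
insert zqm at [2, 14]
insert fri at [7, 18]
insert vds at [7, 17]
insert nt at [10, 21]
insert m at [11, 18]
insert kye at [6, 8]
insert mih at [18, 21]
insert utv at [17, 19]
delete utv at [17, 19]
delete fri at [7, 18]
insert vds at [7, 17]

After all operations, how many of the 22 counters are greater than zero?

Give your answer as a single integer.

Answer: 15

Derivation:
Step 1: insert utv at [17, 19] -> counters=[0,0,0,0,0,0,0,0,0,0,0,0,0,0,0,0,0,1,0,1,0,0]
Step 2: insert nr at [6, 19] -> counters=[0,0,0,0,0,0,1,0,0,0,0,0,0,0,0,0,0,1,0,2,0,0]
Step 3: insert cns at [9, 12] -> counters=[0,0,0,0,0,0,1,0,0,1,0,0,1,0,0,0,0,1,0,2,0,0]
Step 4: insert smd at [4, 20] -> counters=[0,0,0,0,1,0,1,0,0,1,0,0,1,0,0,0,0,1,0,2,1,0]
Step 5: insert md at [12, 21] -> counters=[0,0,0,0,1,0,1,0,0,1,0,0,2,0,0,0,0,1,0,2,1,1]
Step 6: insert zqm at [2, 14] -> counters=[0,0,1,0,1,0,1,0,0,1,0,0,2,0,1,0,0,1,0,2,1,1]
Step 7: insert fri at [7, 18] -> counters=[0,0,1,0,1,0,1,1,0,1,0,0,2,0,1,0,0,1,1,2,1,1]
Step 8: insert vds at [7, 17] -> counters=[0,0,1,0,1,0,1,2,0,1,0,0,2,0,1,0,0,2,1,2,1,1]
Step 9: insert nt at [10, 21] -> counters=[0,0,1,0,1,0,1,2,0,1,1,0,2,0,1,0,0,2,1,2,1,2]
Step 10: insert m at [11, 18] -> counters=[0,0,1,0,1,0,1,2,0,1,1,1,2,0,1,0,0,2,2,2,1,2]
Step 11: insert kye at [6, 8] -> counters=[0,0,1,0,1,0,2,2,1,1,1,1,2,0,1,0,0,2,2,2,1,2]
Step 12: insert mih at [18, 21] -> counters=[0,0,1,0,1,0,2,2,1,1,1,1,2,0,1,0,0,2,3,2,1,3]
Step 13: insert utv at [17, 19] -> counters=[0,0,1,0,1,0,2,2,1,1,1,1,2,0,1,0,0,3,3,3,1,3]
Step 14: delete utv at [17, 19] -> counters=[0,0,1,0,1,0,2,2,1,1,1,1,2,0,1,0,0,2,3,2,1,3]
Step 15: delete fri at [7, 18] -> counters=[0,0,1,0,1,0,2,1,1,1,1,1,2,0,1,0,0,2,2,2,1,3]
Step 16: insert vds at [7, 17] -> counters=[0,0,1,0,1,0,2,2,1,1,1,1,2,0,1,0,0,3,2,2,1,3]
Final counters=[0,0,1,0,1,0,2,2,1,1,1,1,2,0,1,0,0,3,2,2,1,3] -> 15 nonzero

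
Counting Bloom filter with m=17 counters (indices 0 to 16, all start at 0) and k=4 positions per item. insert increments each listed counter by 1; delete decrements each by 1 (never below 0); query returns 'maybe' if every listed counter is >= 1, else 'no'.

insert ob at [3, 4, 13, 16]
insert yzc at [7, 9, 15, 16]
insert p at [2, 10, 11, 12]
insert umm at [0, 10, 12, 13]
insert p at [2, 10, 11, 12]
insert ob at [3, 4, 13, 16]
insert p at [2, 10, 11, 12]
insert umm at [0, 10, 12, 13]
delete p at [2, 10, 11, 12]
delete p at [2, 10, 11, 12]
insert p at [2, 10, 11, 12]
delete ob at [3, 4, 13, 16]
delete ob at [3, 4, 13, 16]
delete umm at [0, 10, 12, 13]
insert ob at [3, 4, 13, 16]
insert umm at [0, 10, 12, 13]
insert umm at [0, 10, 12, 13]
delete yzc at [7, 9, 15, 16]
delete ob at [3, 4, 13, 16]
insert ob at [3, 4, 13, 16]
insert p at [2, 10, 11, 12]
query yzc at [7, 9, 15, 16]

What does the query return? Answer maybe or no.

Step 1: insert ob at [3, 4, 13, 16] -> counters=[0,0,0,1,1,0,0,0,0,0,0,0,0,1,0,0,1]
Step 2: insert yzc at [7, 9, 15, 16] -> counters=[0,0,0,1,1,0,0,1,0,1,0,0,0,1,0,1,2]
Step 3: insert p at [2, 10, 11, 12] -> counters=[0,0,1,1,1,0,0,1,0,1,1,1,1,1,0,1,2]
Step 4: insert umm at [0, 10, 12, 13] -> counters=[1,0,1,1,1,0,0,1,0,1,2,1,2,2,0,1,2]
Step 5: insert p at [2, 10, 11, 12] -> counters=[1,0,2,1,1,0,0,1,0,1,3,2,3,2,0,1,2]
Step 6: insert ob at [3, 4, 13, 16] -> counters=[1,0,2,2,2,0,0,1,0,1,3,2,3,3,0,1,3]
Step 7: insert p at [2, 10, 11, 12] -> counters=[1,0,3,2,2,0,0,1,0,1,4,3,4,3,0,1,3]
Step 8: insert umm at [0, 10, 12, 13] -> counters=[2,0,3,2,2,0,0,1,0,1,5,3,5,4,0,1,3]
Step 9: delete p at [2, 10, 11, 12] -> counters=[2,0,2,2,2,0,0,1,0,1,4,2,4,4,0,1,3]
Step 10: delete p at [2, 10, 11, 12] -> counters=[2,0,1,2,2,0,0,1,0,1,3,1,3,4,0,1,3]
Step 11: insert p at [2, 10, 11, 12] -> counters=[2,0,2,2,2,0,0,1,0,1,4,2,4,4,0,1,3]
Step 12: delete ob at [3, 4, 13, 16] -> counters=[2,0,2,1,1,0,0,1,0,1,4,2,4,3,0,1,2]
Step 13: delete ob at [3, 4, 13, 16] -> counters=[2,0,2,0,0,0,0,1,0,1,4,2,4,2,0,1,1]
Step 14: delete umm at [0, 10, 12, 13] -> counters=[1,0,2,0,0,0,0,1,0,1,3,2,3,1,0,1,1]
Step 15: insert ob at [3, 4, 13, 16] -> counters=[1,0,2,1,1,0,0,1,0,1,3,2,3,2,0,1,2]
Step 16: insert umm at [0, 10, 12, 13] -> counters=[2,0,2,1,1,0,0,1,0,1,4,2,4,3,0,1,2]
Step 17: insert umm at [0, 10, 12, 13] -> counters=[3,0,2,1,1,0,0,1,0,1,5,2,5,4,0,1,2]
Step 18: delete yzc at [7, 9, 15, 16] -> counters=[3,0,2,1,1,0,0,0,0,0,5,2,5,4,0,0,1]
Step 19: delete ob at [3, 4, 13, 16] -> counters=[3,0,2,0,0,0,0,0,0,0,5,2,5,3,0,0,0]
Step 20: insert ob at [3, 4, 13, 16] -> counters=[3,0,2,1,1,0,0,0,0,0,5,2,5,4,0,0,1]
Step 21: insert p at [2, 10, 11, 12] -> counters=[3,0,3,1,1,0,0,0,0,0,6,3,6,4,0,0,1]
Query yzc: check counters[7]=0 counters[9]=0 counters[15]=0 counters[16]=1 -> no

Answer: no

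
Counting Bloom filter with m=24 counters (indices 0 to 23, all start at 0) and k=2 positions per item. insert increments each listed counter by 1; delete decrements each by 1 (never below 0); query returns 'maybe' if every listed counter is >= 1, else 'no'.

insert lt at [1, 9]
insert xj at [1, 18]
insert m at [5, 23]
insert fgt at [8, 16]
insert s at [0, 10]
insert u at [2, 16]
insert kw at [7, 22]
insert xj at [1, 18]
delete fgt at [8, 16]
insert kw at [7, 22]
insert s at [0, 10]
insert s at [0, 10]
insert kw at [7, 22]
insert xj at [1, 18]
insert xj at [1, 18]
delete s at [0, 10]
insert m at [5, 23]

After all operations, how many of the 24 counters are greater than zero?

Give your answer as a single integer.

Answer: 11

Derivation:
Step 1: insert lt at [1, 9] -> counters=[0,1,0,0,0,0,0,0,0,1,0,0,0,0,0,0,0,0,0,0,0,0,0,0]
Step 2: insert xj at [1, 18] -> counters=[0,2,0,0,0,0,0,0,0,1,0,0,0,0,0,0,0,0,1,0,0,0,0,0]
Step 3: insert m at [5, 23] -> counters=[0,2,0,0,0,1,0,0,0,1,0,0,0,0,0,0,0,0,1,0,0,0,0,1]
Step 4: insert fgt at [8, 16] -> counters=[0,2,0,0,0,1,0,0,1,1,0,0,0,0,0,0,1,0,1,0,0,0,0,1]
Step 5: insert s at [0, 10] -> counters=[1,2,0,0,0,1,0,0,1,1,1,0,0,0,0,0,1,0,1,0,0,0,0,1]
Step 6: insert u at [2, 16] -> counters=[1,2,1,0,0,1,0,0,1,1,1,0,0,0,0,0,2,0,1,0,0,0,0,1]
Step 7: insert kw at [7, 22] -> counters=[1,2,1,0,0,1,0,1,1,1,1,0,0,0,0,0,2,0,1,0,0,0,1,1]
Step 8: insert xj at [1, 18] -> counters=[1,3,1,0,0,1,0,1,1,1,1,0,0,0,0,0,2,0,2,0,0,0,1,1]
Step 9: delete fgt at [8, 16] -> counters=[1,3,1,0,0,1,0,1,0,1,1,0,0,0,0,0,1,0,2,0,0,0,1,1]
Step 10: insert kw at [7, 22] -> counters=[1,3,1,0,0,1,0,2,0,1,1,0,0,0,0,0,1,0,2,0,0,0,2,1]
Step 11: insert s at [0, 10] -> counters=[2,3,1,0,0,1,0,2,0,1,2,0,0,0,0,0,1,0,2,0,0,0,2,1]
Step 12: insert s at [0, 10] -> counters=[3,3,1,0,0,1,0,2,0,1,3,0,0,0,0,0,1,0,2,0,0,0,2,1]
Step 13: insert kw at [7, 22] -> counters=[3,3,1,0,0,1,0,3,0,1,3,0,0,0,0,0,1,0,2,0,0,0,3,1]
Step 14: insert xj at [1, 18] -> counters=[3,4,1,0,0,1,0,3,0,1,3,0,0,0,0,0,1,0,3,0,0,0,3,1]
Step 15: insert xj at [1, 18] -> counters=[3,5,1,0,0,1,0,3,0,1,3,0,0,0,0,0,1,0,4,0,0,0,3,1]
Step 16: delete s at [0, 10] -> counters=[2,5,1,0,0,1,0,3,0,1,2,0,0,0,0,0,1,0,4,0,0,0,3,1]
Step 17: insert m at [5, 23] -> counters=[2,5,1,0,0,2,0,3,0,1,2,0,0,0,0,0,1,0,4,0,0,0,3,2]
Final counters=[2,5,1,0,0,2,0,3,0,1,2,0,0,0,0,0,1,0,4,0,0,0,3,2] -> 11 nonzero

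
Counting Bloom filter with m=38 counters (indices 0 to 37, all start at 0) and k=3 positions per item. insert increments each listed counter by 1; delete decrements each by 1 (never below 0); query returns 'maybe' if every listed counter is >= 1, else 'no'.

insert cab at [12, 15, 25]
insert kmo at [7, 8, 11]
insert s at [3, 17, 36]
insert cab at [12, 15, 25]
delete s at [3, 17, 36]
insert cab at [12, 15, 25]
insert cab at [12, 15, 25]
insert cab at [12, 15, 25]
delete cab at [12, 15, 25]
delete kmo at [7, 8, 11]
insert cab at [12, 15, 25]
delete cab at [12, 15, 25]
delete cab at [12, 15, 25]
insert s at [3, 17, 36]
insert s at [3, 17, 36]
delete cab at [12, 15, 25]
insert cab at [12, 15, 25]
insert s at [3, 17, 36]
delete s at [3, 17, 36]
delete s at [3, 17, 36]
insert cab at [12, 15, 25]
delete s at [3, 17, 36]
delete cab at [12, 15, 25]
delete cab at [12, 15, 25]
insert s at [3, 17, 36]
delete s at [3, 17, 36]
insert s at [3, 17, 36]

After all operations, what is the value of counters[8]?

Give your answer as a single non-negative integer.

Answer: 0

Derivation:
Step 1: insert cab at [12, 15, 25] -> counters=[0,0,0,0,0,0,0,0,0,0,0,0,1,0,0,1,0,0,0,0,0,0,0,0,0,1,0,0,0,0,0,0,0,0,0,0,0,0]
Step 2: insert kmo at [7, 8, 11] -> counters=[0,0,0,0,0,0,0,1,1,0,0,1,1,0,0,1,0,0,0,0,0,0,0,0,0,1,0,0,0,0,0,0,0,0,0,0,0,0]
Step 3: insert s at [3, 17, 36] -> counters=[0,0,0,1,0,0,0,1,1,0,0,1,1,0,0,1,0,1,0,0,0,0,0,0,0,1,0,0,0,0,0,0,0,0,0,0,1,0]
Step 4: insert cab at [12, 15, 25] -> counters=[0,0,0,1,0,0,0,1,1,0,0,1,2,0,0,2,0,1,0,0,0,0,0,0,0,2,0,0,0,0,0,0,0,0,0,0,1,0]
Step 5: delete s at [3, 17, 36] -> counters=[0,0,0,0,0,0,0,1,1,0,0,1,2,0,0,2,0,0,0,0,0,0,0,0,0,2,0,0,0,0,0,0,0,0,0,0,0,0]
Step 6: insert cab at [12, 15, 25] -> counters=[0,0,0,0,0,0,0,1,1,0,0,1,3,0,0,3,0,0,0,0,0,0,0,0,0,3,0,0,0,0,0,0,0,0,0,0,0,0]
Step 7: insert cab at [12, 15, 25] -> counters=[0,0,0,0,0,0,0,1,1,0,0,1,4,0,0,4,0,0,0,0,0,0,0,0,0,4,0,0,0,0,0,0,0,0,0,0,0,0]
Step 8: insert cab at [12, 15, 25] -> counters=[0,0,0,0,0,0,0,1,1,0,0,1,5,0,0,5,0,0,0,0,0,0,0,0,0,5,0,0,0,0,0,0,0,0,0,0,0,0]
Step 9: delete cab at [12, 15, 25] -> counters=[0,0,0,0,0,0,0,1,1,0,0,1,4,0,0,4,0,0,0,0,0,0,0,0,0,4,0,0,0,0,0,0,0,0,0,0,0,0]
Step 10: delete kmo at [7, 8, 11] -> counters=[0,0,0,0,0,0,0,0,0,0,0,0,4,0,0,4,0,0,0,0,0,0,0,0,0,4,0,0,0,0,0,0,0,0,0,0,0,0]
Step 11: insert cab at [12, 15, 25] -> counters=[0,0,0,0,0,0,0,0,0,0,0,0,5,0,0,5,0,0,0,0,0,0,0,0,0,5,0,0,0,0,0,0,0,0,0,0,0,0]
Step 12: delete cab at [12, 15, 25] -> counters=[0,0,0,0,0,0,0,0,0,0,0,0,4,0,0,4,0,0,0,0,0,0,0,0,0,4,0,0,0,0,0,0,0,0,0,0,0,0]
Step 13: delete cab at [12, 15, 25] -> counters=[0,0,0,0,0,0,0,0,0,0,0,0,3,0,0,3,0,0,0,0,0,0,0,0,0,3,0,0,0,0,0,0,0,0,0,0,0,0]
Step 14: insert s at [3, 17, 36] -> counters=[0,0,0,1,0,0,0,0,0,0,0,0,3,0,0,3,0,1,0,0,0,0,0,0,0,3,0,0,0,0,0,0,0,0,0,0,1,0]
Step 15: insert s at [3, 17, 36] -> counters=[0,0,0,2,0,0,0,0,0,0,0,0,3,0,0,3,0,2,0,0,0,0,0,0,0,3,0,0,0,0,0,0,0,0,0,0,2,0]
Step 16: delete cab at [12, 15, 25] -> counters=[0,0,0,2,0,0,0,0,0,0,0,0,2,0,0,2,0,2,0,0,0,0,0,0,0,2,0,0,0,0,0,0,0,0,0,0,2,0]
Step 17: insert cab at [12, 15, 25] -> counters=[0,0,0,2,0,0,0,0,0,0,0,0,3,0,0,3,0,2,0,0,0,0,0,0,0,3,0,0,0,0,0,0,0,0,0,0,2,0]
Step 18: insert s at [3, 17, 36] -> counters=[0,0,0,3,0,0,0,0,0,0,0,0,3,0,0,3,0,3,0,0,0,0,0,0,0,3,0,0,0,0,0,0,0,0,0,0,3,0]
Step 19: delete s at [3, 17, 36] -> counters=[0,0,0,2,0,0,0,0,0,0,0,0,3,0,0,3,0,2,0,0,0,0,0,0,0,3,0,0,0,0,0,0,0,0,0,0,2,0]
Step 20: delete s at [3, 17, 36] -> counters=[0,0,0,1,0,0,0,0,0,0,0,0,3,0,0,3,0,1,0,0,0,0,0,0,0,3,0,0,0,0,0,0,0,0,0,0,1,0]
Step 21: insert cab at [12, 15, 25] -> counters=[0,0,0,1,0,0,0,0,0,0,0,0,4,0,0,4,0,1,0,0,0,0,0,0,0,4,0,0,0,0,0,0,0,0,0,0,1,0]
Step 22: delete s at [3, 17, 36] -> counters=[0,0,0,0,0,0,0,0,0,0,0,0,4,0,0,4,0,0,0,0,0,0,0,0,0,4,0,0,0,0,0,0,0,0,0,0,0,0]
Step 23: delete cab at [12, 15, 25] -> counters=[0,0,0,0,0,0,0,0,0,0,0,0,3,0,0,3,0,0,0,0,0,0,0,0,0,3,0,0,0,0,0,0,0,0,0,0,0,0]
Step 24: delete cab at [12, 15, 25] -> counters=[0,0,0,0,0,0,0,0,0,0,0,0,2,0,0,2,0,0,0,0,0,0,0,0,0,2,0,0,0,0,0,0,0,0,0,0,0,0]
Step 25: insert s at [3, 17, 36] -> counters=[0,0,0,1,0,0,0,0,0,0,0,0,2,0,0,2,0,1,0,0,0,0,0,0,0,2,0,0,0,0,0,0,0,0,0,0,1,0]
Step 26: delete s at [3, 17, 36] -> counters=[0,0,0,0,0,0,0,0,0,0,0,0,2,0,0,2,0,0,0,0,0,0,0,0,0,2,0,0,0,0,0,0,0,0,0,0,0,0]
Step 27: insert s at [3, 17, 36] -> counters=[0,0,0,1,0,0,0,0,0,0,0,0,2,0,0,2,0,1,0,0,0,0,0,0,0,2,0,0,0,0,0,0,0,0,0,0,1,0]
Final counters=[0,0,0,1,0,0,0,0,0,0,0,0,2,0,0,2,0,1,0,0,0,0,0,0,0,2,0,0,0,0,0,0,0,0,0,0,1,0] -> counters[8]=0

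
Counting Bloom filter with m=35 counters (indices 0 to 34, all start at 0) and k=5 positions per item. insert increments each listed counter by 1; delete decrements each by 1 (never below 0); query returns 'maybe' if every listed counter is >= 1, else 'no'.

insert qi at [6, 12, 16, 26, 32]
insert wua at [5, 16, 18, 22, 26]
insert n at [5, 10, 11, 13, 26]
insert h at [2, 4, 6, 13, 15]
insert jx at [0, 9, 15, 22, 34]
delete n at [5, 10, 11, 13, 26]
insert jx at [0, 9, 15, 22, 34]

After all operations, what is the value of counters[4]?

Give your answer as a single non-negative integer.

Step 1: insert qi at [6, 12, 16, 26, 32] -> counters=[0,0,0,0,0,0,1,0,0,0,0,0,1,0,0,0,1,0,0,0,0,0,0,0,0,0,1,0,0,0,0,0,1,0,0]
Step 2: insert wua at [5, 16, 18, 22, 26] -> counters=[0,0,0,0,0,1,1,0,0,0,0,0,1,0,0,0,2,0,1,0,0,0,1,0,0,0,2,0,0,0,0,0,1,0,0]
Step 3: insert n at [5, 10, 11, 13, 26] -> counters=[0,0,0,0,0,2,1,0,0,0,1,1,1,1,0,0,2,0,1,0,0,0,1,0,0,0,3,0,0,0,0,0,1,0,0]
Step 4: insert h at [2, 4, 6, 13, 15] -> counters=[0,0,1,0,1,2,2,0,0,0,1,1,1,2,0,1,2,0,1,0,0,0,1,0,0,0,3,0,0,0,0,0,1,0,0]
Step 5: insert jx at [0, 9, 15, 22, 34] -> counters=[1,0,1,0,1,2,2,0,0,1,1,1,1,2,0,2,2,0,1,0,0,0,2,0,0,0,3,0,0,0,0,0,1,0,1]
Step 6: delete n at [5, 10, 11, 13, 26] -> counters=[1,0,1,0,1,1,2,0,0,1,0,0,1,1,0,2,2,0,1,0,0,0,2,0,0,0,2,0,0,0,0,0,1,0,1]
Step 7: insert jx at [0, 9, 15, 22, 34] -> counters=[2,0,1,0,1,1,2,0,0,2,0,0,1,1,0,3,2,0,1,0,0,0,3,0,0,0,2,0,0,0,0,0,1,0,2]
Final counters=[2,0,1,0,1,1,2,0,0,2,0,0,1,1,0,3,2,0,1,0,0,0,3,0,0,0,2,0,0,0,0,0,1,0,2] -> counters[4]=1

Answer: 1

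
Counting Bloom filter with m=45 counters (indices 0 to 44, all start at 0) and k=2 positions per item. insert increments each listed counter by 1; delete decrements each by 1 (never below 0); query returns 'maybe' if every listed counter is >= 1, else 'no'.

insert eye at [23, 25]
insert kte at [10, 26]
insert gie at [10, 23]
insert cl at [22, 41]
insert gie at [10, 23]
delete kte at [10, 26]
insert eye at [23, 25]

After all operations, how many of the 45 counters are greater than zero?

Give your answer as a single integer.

Step 1: insert eye at [23, 25] -> counters=[0,0,0,0,0,0,0,0,0,0,0,0,0,0,0,0,0,0,0,0,0,0,0,1,0,1,0,0,0,0,0,0,0,0,0,0,0,0,0,0,0,0,0,0,0]
Step 2: insert kte at [10, 26] -> counters=[0,0,0,0,0,0,0,0,0,0,1,0,0,0,0,0,0,0,0,0,0,0,0,1,0,1,1,0,0,0,0,0,0,0,0,0,0,0,0,0,0,0,0,0,0]
Step 3: insert gie at [10, 23] -> counters=[0,0,0,0,0,0,0,0,0,0,2,0,0,0,0,0,0,0,0,0,0,0,0,2,0,1,1,0,0,0,0,0,0,0,0,0,0,0,0,0,0,0,0,0,0]
Step 4: insert cl at [22, 41] -> counters=[0,0,0,0,0,0,0,0,0,0,2,0,0,0,0,0,0,0,0,0,0,0,1,2,0,1,1,0,0,0,0,0,0,0,0,0,0,0,0,0,0,1,0,0,0]
Step 5: insert gie at [10, 23] -> counters=[0,0,0,0,0,0,0,0,0,0,3,0,0,0,0,0,0,0,0,0,0,0,1,3,0,1,1,0,0,0,0,0,0,0,0,0,0,0,0,0,0,1,0,0,0]
Step 6: delete kte at [10, 26] -> counters=[0,0,0,0,0,0,0,0,0,0,2,0,0,0,0,0,0,0,0,0,0,0,1,3,0,1,0,0,0,0,0,0,0,0,0,0,0,0,0,0,0,1,0,0,0]
Step 7: insert eye at [23, 25] -> counters=[0,0,0,0,0,0,0,0,0,0,2,0,0,0,0,0,0,0,0,0,0,0,1,4,0,2,0,0,0,0,0,0,0,0,0,0,0,0,0,0,0,1,0,0,0]
Final counters=[0,0,0,0,0,0,0,0,0,0,2,0,0,0,0,0,0,0,0,0,0,0,1,4,0,2,0,0,0,0,0,0,0,0,0,0,0,0,0,0,0,1,0,0,0] -> 5 nonzero

Answer: 5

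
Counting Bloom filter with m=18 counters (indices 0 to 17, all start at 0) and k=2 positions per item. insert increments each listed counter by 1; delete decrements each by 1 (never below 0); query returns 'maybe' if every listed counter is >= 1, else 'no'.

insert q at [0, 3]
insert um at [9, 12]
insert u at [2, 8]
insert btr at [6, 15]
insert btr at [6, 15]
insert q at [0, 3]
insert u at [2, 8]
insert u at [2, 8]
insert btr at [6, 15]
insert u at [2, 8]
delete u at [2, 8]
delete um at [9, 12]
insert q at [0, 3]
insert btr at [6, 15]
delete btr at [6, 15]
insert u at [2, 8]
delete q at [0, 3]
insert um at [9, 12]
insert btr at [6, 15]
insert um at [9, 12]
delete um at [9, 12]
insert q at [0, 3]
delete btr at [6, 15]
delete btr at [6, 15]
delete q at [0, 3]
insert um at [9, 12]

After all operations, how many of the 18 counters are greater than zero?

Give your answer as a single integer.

Answer: 8

Derivation:
Step 1: insert q at [0, 3] -> counters=[1,0,0,1,0,0,0,0,0,0,0,0,0,0,0,0,0,0]
Step 2: insert um at [9, 12] -> counters=[1,0,0,1,0,0,0,0,0,1,0,0,1,0,0,0,0,0]
Step 3: insert u at [2, 8] -> counters=[1,0,1,1,0,0,0,0,1,1,0,0,1,0,0,0,0,0]
Step 4: insert btr at [6, 15] -> counters=[1,0,1,1,0,0,1,0,1,1,0,0,1,0,0,1,0,0]
Step 5: insert btr at [6, 15] -> counters=[1,0,1,1,0,0,2,0,1,1,0,0,1,0,0,2,0,0]
Step 6: insert q at [0, 3] -> counters=[2,0,1,2,0,0,2,0,1,1,0,0,1,0,0,2,0,0]
Step 7: insert u at [2, 8] -> counters=[2,0,2,2,0,0,2,0,2,1,0,0,1,0,0,2,0,0]
Step 8: insert u at [2, 8] -> counters=[2,0,3,2,0,0,2,0,3,1,0,0,1,0,0,2,0,0]
Step 9: insert btr at [6, 15] -> counters=[2,0,3,2,0,0,3,0,3,1,0,0,1,0,0,3,0,0]
Step 10: insert u at [2, 8] -> counters=[2,0,4,2,0,0,3,0,4,1,0,0,1,0,0,3,0,0]
Step 11: delete u at [2, 8] -> counters=[2,0,3,2,0,0,3,0,3,1,0,0,1,0,0,3,0,0]
Step 12: delete um at [9, 12] -> counters=[2,0,3,2,0,0,3,0,3,0,0,0,0,0,0,3,0,0]
Step 13: insert q at [0, 3] -> counters=[3,0,3,3,0,0,3,0,3,0,0,0,0,0,0,3,0,0]
Step 14: insert btr at [6, 15] -> counters=[3,0,3,3,0,0,4,0,3,0,0,0,0,0,0,4,0,0]
Step 15: delete btr at [6, 15] -> counters=[3,0,3,3,0,0,3,0,3,0,0,0,0,0,0,3,0,0]
Step 16: insert u at [2, 8] -> counters=[3,0,4,3,0,0,3,0,4,0,0,0,0,0,0,3,0,0]
Step 17: delete q at [0, 3] -> counters=[2,0,4,2,0,0,3,0,4,0,0,0,0,0,0,3,0,0]
Step 18: insert um at [9, 12] -> counters=[2,0,4,2,0,0,3,0,4,1,0,0,1,0,0,3,0,0]
Step 19: insert btr at [6, 15] -> counters=[2,0,4,2,0,0,4,0,4,1,0,0,1,0,0,4,0,0]
Step 20: insert um at [9, 12] -> counters=[2,0,4,2,0,0,4,0,4,2,0,0,2,0,0,4,0,0]
Step 21: delete um at [9, 12] -> counters=[2,0,4,2,0,0,4,0,4,1,0,0,1,0,0,4,0,0]
Step 22: insert q at [0, 3] -> counters=[3,0,4,3,0,0,4,0,4,1,0,0,1,0,0,4,0,0]
Step 23: delete btr at [6, 15] -> counters=[3,0,4,3,0,0,3,0,4,1,0,0,1,0,0,3,0,0]
Step 24: delete btr at [6, 15] -> counters=[3,0,4,3,0,0,2,0,4,1,0,0,1,0,0,2,0,0]
Step 25: delete q at [0, 3] -> counters=[2,0,4,2,0,0,2,0,4,1,0,0,1,0,0,2,0,0]
Step 26: insert um at [9, 12] -> counters=[2,0,4,2,0,0,2,0,4,2,0,0,2,0,0,2,0,0]
Final counters=[2,0,4,2,0,0,2,0,4,2,0,0,2,0,0,2,0,0] -> 8 nonzero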